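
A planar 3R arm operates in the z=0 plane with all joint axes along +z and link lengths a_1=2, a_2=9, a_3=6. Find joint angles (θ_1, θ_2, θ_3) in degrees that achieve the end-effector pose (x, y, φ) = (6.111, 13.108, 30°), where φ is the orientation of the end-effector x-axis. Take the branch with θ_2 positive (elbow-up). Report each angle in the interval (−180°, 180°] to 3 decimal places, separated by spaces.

wrist centre = target − a_3·(cos φ, sin φ) = (0.9148, 10.1080)
cos θ_2 = (103.0086−2²−9²)/(2·2·9) = 0.5002; θ_2 = 59.9842° (elbow-up)
β = atan2(10.1080,0.9148) = 84.8284°; ψ = atan2(7.7930,6.5022) = 50.1597°
θ_1 = β − ψ = 34.6687°
θ_3 = φ − θ_1 − θ_2 = -64.6528° (wrapped to (-180°,180°])

34.669 59.984 -64.653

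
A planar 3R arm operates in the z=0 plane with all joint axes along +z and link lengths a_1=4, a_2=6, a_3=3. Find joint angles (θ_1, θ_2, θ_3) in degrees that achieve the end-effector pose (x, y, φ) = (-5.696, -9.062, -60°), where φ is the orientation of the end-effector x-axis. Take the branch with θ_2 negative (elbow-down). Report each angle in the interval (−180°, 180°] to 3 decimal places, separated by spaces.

wrist centre = target − a_3·(cos φ, sin φ) = (-7.1960, -6.4639)
cos θ_2 = (93.5647−4²−6²)/(2·4·6) = 0.8659; θ_2 = -30.0107° (elbow-down)
β = atan2(-6.4639,-7.1960) = -138.0677°; ψ = atan2(-3.0010,9.1956) = -18.0740°
θ_1 = β − ψ = -119.9937°
θ_3 = φ − θ_1 − θ_2 = 90.0044° (wrapped to (-180°,180°])

-119.994 -30.011 90.004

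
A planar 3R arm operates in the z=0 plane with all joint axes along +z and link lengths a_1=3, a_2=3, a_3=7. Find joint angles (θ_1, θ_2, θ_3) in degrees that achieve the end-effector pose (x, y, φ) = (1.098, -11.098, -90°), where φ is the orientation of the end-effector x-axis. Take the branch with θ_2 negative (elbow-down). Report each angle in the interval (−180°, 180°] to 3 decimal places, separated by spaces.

-29.999 -90.003 30.002

wrist centre = target − a_3·(cos φ, sin φ) = (1.0980, -4.0980)
cos θ_2 = (17.9992−3²−3²)/(2·3·3) = -0.0000; θ_2 = -90.0025° (elbow-down)
β = atan2(-4.0980,1.0980) = -75.0007°; ψ = atan2(-3.0000,2.9999) = -45.0013°
θ_1 = β − ψ = -29.9995°
θ_3 = φ − θ_1 − θ_2 = 30.0020° (wrapped to (-180°,180°])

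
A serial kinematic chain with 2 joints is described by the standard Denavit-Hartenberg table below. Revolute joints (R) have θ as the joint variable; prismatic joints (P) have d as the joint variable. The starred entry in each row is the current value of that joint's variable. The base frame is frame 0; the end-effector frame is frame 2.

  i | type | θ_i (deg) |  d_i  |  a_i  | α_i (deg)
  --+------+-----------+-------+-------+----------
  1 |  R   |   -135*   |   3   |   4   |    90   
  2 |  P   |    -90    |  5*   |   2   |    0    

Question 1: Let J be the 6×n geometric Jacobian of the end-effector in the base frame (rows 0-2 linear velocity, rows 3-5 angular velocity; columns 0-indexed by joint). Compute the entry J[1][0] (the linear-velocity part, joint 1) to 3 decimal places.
-6.364

axis z_0 = ẑ; lever o_n−o_0 = (-6.3640,0.7071,1.0000)
cross product → J_v[:, 0] = (-0.7071,-6.3640,0.0000)
J_ω[:, 0] = z_0
entry J[1][0] = -6.3640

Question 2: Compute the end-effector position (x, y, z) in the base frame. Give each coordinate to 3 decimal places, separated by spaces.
after link 1: o_1 = (-2.8284, -2.8284, 3.0000)
after link 2: o_2 = (-6.3640, 0.7071, 1.0000)

-6.364 0.707 1.000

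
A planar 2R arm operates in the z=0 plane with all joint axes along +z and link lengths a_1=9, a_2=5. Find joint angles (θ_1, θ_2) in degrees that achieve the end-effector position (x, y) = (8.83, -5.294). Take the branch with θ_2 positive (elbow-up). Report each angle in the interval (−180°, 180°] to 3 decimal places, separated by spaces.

cos θ_2 = (105.9953−9²−5²)/(2·9·5) = -0.0001; θ_2 = 90.0030° (elbow-up)
β = atan2(-5.2940,8.8300) = -30.9447°; ψ = atan2(5.0000,8.9997) = 29.0553°
θ_1 = β − ψ = -60.0000°

-60.000 90.003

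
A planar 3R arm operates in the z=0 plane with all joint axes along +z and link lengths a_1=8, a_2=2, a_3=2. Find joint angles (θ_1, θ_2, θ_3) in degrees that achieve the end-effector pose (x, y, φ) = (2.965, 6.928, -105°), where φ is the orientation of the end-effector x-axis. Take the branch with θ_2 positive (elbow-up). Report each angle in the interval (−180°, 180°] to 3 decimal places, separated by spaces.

wrist centre = target − a_3·(cos φ, sin φ) = (3.4826, 8.8599)
cos θ_2 = (90.6257−8²−2²)/(2·8·2) = 0.7071; θ_2 = 45.0042° (elbow-up)
β = atan2(8.8599,3.4826) = 68.5412°; ψ = atan2(1.4143,9.4141) = 8.5439°
θ_1 = β − ψ = 59.9973°
θ_3 = φ − θ_1 − θ_2 = 149.9985° (wrapped to (-180°,180°])

59.997 45.004 149.998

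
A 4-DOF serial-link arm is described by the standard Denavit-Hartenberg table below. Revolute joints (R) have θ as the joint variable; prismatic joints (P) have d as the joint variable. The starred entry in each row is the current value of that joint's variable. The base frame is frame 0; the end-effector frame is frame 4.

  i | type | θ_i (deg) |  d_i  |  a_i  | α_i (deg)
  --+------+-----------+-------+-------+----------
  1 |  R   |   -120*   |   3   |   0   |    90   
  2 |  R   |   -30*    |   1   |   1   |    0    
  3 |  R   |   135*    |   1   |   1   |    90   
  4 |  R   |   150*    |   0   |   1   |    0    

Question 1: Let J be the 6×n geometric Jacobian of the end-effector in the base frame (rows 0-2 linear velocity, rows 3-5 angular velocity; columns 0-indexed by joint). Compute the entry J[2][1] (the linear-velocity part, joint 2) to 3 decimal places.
0.831

axis z_1 = (-0.8660,0.5000,0.0000); lever o_n−o_1 = (-2.5807,0.5300,-0.3706)
cross product → J_v[:, 1] = (-0.1853,-0.3209,0.8314)
J_ω[:, 1] = z_1
entry J[2][1] = 0.8314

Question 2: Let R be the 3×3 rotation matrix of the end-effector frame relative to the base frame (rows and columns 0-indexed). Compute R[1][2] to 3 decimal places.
End-effector z-axis (col 2 of R) = (-0.4830,-0.8365,0.2588)
R[1][2] = -0.8365

-0.837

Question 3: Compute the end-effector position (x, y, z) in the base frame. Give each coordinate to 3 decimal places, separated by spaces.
after link 1: o_1 = (0.0000, 0.0000, 3.0000)
after link 2: o_2 = (-1.2990, -0.2500, 2.5000)
after link 3: o_3 = (-2.0357, 0.4741, 3.4659)
after link 4: o_4 = (-2.5807, 0.5300, 2.6294)

-2.581 0.530 2.629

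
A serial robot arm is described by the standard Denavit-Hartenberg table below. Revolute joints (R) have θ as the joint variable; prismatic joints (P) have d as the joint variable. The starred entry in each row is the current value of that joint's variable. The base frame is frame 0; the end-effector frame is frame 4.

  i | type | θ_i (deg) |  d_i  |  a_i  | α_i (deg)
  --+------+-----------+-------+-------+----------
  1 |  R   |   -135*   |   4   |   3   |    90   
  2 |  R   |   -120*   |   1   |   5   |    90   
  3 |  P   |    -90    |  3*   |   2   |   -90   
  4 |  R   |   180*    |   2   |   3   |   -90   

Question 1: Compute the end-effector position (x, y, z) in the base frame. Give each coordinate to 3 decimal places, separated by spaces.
0.776 3.605 -0.562

after link 1: o_1 = (-2.1213, -2.1213, 4.0000)
after link 2: o_2 = (-1.0607, 0.3536, -0.3301)
after link 3: o_3 = (2.1907, 0.7765, 1.1699)
after link 4: o_4 = (0.7765, 3.6049, -0.5622)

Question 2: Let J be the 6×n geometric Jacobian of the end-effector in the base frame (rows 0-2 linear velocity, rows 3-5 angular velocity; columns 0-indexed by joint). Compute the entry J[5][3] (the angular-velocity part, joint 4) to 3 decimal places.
axis z_3 = (0.3536,0.3536,-0.8660); lever o_n−o_3 = (-1.4142,2.8284,-1.7321)
cross product → J_v[:, 3] = (1.8371,1.8371,1.5000)
J_ω[:, 3] = z_3
entry J[5][3] = -0.8660

-0.866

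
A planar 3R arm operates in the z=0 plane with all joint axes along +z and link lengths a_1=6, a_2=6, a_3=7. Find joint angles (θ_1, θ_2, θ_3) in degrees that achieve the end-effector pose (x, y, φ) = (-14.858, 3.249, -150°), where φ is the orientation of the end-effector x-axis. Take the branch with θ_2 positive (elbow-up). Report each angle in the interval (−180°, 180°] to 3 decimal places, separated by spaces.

wrist centre = target − a_3·(cos φ, sin φ) = (-8.7958, 6.7490)
cos θ_2 = (122.9155−6²−6²)/(2·6·6) = 0.7072; θ_2 = 44.9957° (elbow-up)
β = atan2(6.7490,-8.7958) = 142.5011°; ψ = atan2(4.2423,10.2430) = 22.4979°
θ_1 = β − ψ = 120.0033°
θ_3 = φ − θ_1 − θ_2 = 45.0010° (wrapped to (-180°,180°])

120.003 44.996 45.001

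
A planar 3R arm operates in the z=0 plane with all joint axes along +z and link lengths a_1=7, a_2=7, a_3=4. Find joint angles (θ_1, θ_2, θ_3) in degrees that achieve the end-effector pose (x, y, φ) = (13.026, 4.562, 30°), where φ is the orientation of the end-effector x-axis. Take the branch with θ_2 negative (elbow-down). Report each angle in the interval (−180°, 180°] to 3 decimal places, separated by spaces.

wrist centre = target − a_3·(cos φ, sin φ) = (9.5619, 2.5620)
cos θ_2 = (97.9937−7²−7²)/(2·7·7) = -0.0001; θ_2 = -90.0037° (elbow-down)
β = atan2(2.5620,9.5619) = 14.9994°; ψ = atan2(-7.0000,6.9996) = -45.0018°
θ_1 = β − ψ = 60.0013°
θ_3 = φ − θ_1 − θ_2 = 60.0024° (wrapped to (-180°,180°])

60.001 -90.004 60.002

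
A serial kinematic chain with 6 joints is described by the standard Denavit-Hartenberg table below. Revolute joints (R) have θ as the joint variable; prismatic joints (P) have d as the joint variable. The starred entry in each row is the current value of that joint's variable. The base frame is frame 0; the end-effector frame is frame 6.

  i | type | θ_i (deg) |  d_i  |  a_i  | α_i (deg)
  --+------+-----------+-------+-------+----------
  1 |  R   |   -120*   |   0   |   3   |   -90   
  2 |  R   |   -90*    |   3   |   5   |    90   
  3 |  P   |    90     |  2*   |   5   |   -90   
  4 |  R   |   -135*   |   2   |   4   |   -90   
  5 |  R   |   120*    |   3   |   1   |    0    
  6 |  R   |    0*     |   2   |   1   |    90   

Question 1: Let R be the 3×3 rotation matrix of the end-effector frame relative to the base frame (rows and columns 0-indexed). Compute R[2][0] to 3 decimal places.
0.866

End-effector x-axis (col 0 of R) = (0.1294,-0.4830,0.8660)
R[2][0] = 0.8660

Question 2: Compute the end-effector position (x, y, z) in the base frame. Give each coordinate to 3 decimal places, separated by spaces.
10.481 -0.674 4.732

after link 1: o_1 = (-1.5000, -2.5981, 0.0000)
after link 2: o_2 = (1.0981, -4.0981, 5.0000)
after link 3: o_3 = (6.4282, -4.8660, 5.0000)
after link 4: o_4 = (5.3929, -1.0023, 3.0000)
after link 5: o_5 = (8.4201, -0.7088, 3.8660)
after link 6: o_6 = (10.4814, -0.6742, 4.7321)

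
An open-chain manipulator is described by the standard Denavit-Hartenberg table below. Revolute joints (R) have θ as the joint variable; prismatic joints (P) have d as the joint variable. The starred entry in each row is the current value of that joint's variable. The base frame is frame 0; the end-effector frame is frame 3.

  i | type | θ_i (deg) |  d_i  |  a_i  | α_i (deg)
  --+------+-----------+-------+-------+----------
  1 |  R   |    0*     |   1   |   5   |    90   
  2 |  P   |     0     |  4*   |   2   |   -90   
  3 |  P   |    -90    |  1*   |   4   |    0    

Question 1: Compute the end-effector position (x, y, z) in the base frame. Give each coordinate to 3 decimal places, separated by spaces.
7.000 -8.000 2.000

after link 1: o_1 = (5.0000, 0.0000, 1.0000)
after link 2: o_2 = (7.0000, -4.0000, 1.0000)
after link 3: o_3 = (7.0000, -8.0000, 2.0000)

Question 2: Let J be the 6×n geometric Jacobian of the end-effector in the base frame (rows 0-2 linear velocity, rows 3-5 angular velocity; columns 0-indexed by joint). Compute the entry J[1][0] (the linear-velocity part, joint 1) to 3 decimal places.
axis z_0 = ẑ; lever o_n−o_0 = (7.0000,-8.0000,2.0000)
cross product → J_v[:, 0] = (8.0000,7.0000,-0.0000)
J_ω[:, 0] = z_0
entry J[1][0] = 7.0000

7.000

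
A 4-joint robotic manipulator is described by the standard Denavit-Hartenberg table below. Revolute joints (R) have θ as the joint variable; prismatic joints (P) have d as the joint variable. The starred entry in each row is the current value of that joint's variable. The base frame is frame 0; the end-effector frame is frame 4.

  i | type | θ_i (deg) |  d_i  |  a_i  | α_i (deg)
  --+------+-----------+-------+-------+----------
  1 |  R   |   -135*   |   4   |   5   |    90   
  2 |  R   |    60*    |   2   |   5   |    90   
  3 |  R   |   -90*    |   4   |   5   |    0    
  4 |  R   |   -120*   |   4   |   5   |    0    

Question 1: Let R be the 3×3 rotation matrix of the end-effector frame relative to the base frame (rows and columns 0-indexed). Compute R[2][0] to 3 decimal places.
End-effector x-axis (col 0 of R) = (-0.0474,0.6597,-0.7500)
R[2][0] = -0.7500

-0.750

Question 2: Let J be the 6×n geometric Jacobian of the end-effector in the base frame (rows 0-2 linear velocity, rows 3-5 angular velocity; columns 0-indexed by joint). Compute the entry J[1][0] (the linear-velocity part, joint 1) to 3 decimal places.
-8.318

axis z_0 = ẑ; lever o_n−o_0 = (-8.3178,-9.0249,0.5801)
cross product → J_v[:, 0] = (9.0249,-8.3178,0.0000)
J_ω[:, 0] = z_0
entry J[1][0] = -8.3178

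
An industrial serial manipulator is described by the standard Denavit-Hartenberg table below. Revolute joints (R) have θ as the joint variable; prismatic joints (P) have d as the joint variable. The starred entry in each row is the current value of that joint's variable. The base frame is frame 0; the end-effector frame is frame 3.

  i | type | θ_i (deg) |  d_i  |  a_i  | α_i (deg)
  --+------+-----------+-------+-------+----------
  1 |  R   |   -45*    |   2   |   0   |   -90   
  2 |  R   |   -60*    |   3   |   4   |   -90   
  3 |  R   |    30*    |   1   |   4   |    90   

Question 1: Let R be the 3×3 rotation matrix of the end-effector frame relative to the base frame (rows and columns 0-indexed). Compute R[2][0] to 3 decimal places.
0.750

End-effector x-axis (col 0 of R) = (-0.0474,-0.6597,0.7500)
R[2][0] = 0.7500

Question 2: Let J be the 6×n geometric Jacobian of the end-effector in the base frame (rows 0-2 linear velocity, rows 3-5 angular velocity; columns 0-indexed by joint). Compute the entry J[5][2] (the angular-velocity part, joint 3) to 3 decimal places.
axis z_2 = (0.6124,-0.6124,-0.5000); lever o_n−o_2 = (0.4229,-3.2513,2.5000)
cross product → J_v[:, 2] = (-3.1566,-1.7424,-1.7321)
J_ω[:, 2] = z_2
entry J[5][2] = -0.5000

-0.500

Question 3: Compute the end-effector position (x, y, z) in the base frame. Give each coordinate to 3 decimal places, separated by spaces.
after link 1: o_1 = (0.0000, 0.0000, 2.0000)
after link 2: o_2 = (3.5355, 0.7071, 5.4641)
after link 3: o_3 = (3.9584, -2.5442, 7.9641)

3.958 -2.544 7.964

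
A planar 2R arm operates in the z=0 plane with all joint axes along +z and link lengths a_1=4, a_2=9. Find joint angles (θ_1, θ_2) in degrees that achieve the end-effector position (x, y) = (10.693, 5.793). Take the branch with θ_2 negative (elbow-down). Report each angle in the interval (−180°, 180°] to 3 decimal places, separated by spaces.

60.009 -45.014

cos θ_2 = (147.8991−4²−9²)/(2·4·9) = 0.7069; θ_2 = -45.0142° (elbow-down)
β = atan2(5.7930,10.6930) = 28.4469°; ψ = atan2(-6.3655,10.3624) = -31.5621°
θ_1 = β − ψ = 60.0090°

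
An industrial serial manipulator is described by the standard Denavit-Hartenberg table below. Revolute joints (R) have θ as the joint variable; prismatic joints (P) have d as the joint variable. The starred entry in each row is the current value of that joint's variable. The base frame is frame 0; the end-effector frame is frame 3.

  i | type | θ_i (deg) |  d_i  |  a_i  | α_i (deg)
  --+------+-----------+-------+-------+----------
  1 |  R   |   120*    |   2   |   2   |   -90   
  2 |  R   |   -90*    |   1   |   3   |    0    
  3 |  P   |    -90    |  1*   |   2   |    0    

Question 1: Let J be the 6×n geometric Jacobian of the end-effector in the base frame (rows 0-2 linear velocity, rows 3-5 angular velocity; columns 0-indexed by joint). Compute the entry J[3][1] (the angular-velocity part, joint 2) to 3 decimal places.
-0.866

axis z_1 = (-0.8660,-0.5000,0.0000); lever o_n−o_1 = (-0.7321,-2.7321,3.0000)
cross product → J_v[:, 1] = (-1.5000,2.5981,2.0000)
J_ω[:, 1] = z_1
entry J[3][1] = -0.8660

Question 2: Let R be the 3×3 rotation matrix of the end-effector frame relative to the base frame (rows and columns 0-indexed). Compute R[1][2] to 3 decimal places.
End-effector z-axis (col 2 of R) = (-0.8660,-0.5000,0.0000)
R[1][2] = -0.5000

-0.500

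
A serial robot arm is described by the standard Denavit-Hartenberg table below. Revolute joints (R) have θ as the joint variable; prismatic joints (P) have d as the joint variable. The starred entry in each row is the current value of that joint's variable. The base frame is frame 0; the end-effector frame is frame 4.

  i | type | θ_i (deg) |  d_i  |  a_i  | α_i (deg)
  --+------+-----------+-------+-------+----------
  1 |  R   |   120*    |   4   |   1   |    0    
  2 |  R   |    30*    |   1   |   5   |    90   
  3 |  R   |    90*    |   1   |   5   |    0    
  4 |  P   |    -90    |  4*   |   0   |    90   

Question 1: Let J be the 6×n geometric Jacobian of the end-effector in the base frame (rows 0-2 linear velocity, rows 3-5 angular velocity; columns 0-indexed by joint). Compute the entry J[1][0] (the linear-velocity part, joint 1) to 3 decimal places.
axis z_0 = ẑ; lever o_n−o_0 = (-2.3301,7.6962,10.0000)
cross product → J_v[:, 0] = (-7.6962,-2.3301,0.0000)
J_ω[:, 0] = z_0
entry J[1][0] = -2.3301

-2.330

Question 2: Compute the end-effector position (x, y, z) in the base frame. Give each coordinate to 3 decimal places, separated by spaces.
-2.330 7.696 10.000

after link 1: o_1 = (-0.5000, 0.8660, 4.0000)
after link 2: o_2 = (-4.8301, 3.3660, 5.0000)
after link 3: o_3 = (-4.3301, 4.2321, 10.0000)
after link 4: o_4 = (-2.3301, 7.6962, 10.0000)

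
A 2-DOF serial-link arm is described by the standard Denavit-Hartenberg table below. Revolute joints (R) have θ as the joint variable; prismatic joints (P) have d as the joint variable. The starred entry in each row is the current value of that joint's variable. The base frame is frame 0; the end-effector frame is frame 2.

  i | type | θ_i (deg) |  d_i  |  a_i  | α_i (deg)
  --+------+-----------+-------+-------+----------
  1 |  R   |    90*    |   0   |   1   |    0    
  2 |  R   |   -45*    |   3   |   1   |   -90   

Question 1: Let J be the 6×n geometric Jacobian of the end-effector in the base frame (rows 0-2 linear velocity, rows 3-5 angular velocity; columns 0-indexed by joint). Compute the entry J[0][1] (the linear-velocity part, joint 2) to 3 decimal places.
axis z_1 = (0.0000,0.0000,1.0000); lever o_n−o_1 = (0.7071,0.7071,3.0000)
cross product → J_v[:, 1] = (-0.7071,0.7071,0.0000)
J_ω[:, 1] = z_1
entry J[0][1] = -0.7071

-0.707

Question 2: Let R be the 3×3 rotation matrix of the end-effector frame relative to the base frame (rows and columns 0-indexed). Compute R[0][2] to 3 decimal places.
End-effector z-axis (col 2 of R) = (-0.7071,0.7071,0.0000)
R[0][2] = -0.7071

-0.707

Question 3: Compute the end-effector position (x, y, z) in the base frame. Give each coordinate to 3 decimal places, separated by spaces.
after link 1: o_1 = (0.0000, 1.0000, 0.0000)
after link 2: o_2 = (0.7071, 1.7071, 3.0000)

0.707 1.707 3.000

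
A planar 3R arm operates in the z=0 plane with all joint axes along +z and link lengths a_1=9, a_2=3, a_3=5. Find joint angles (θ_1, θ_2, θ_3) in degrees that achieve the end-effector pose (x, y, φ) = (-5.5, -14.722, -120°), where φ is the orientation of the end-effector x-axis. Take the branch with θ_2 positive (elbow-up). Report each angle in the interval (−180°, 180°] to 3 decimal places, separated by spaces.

-120.003 60.011 -60.008

wrist centre = target − a_3·(cos φ, sin φ) = (-3.0000, -10.3919)
cos θ_2 = (116.9910−9²−3²)/(2·9·3) = 0.4998; θ_2 = 60.0110° (elbow-up)
β = atan2(-10.3919,-3.0000) = -106.1027°; ψ = atan2(2.5984,10.4995) = 13.9000°
θ_1 = β − ψ = -120.0027°
θ_3 = φ − θ_1 − θ_2 = -60.0082° (wrapped to (-180°,180°])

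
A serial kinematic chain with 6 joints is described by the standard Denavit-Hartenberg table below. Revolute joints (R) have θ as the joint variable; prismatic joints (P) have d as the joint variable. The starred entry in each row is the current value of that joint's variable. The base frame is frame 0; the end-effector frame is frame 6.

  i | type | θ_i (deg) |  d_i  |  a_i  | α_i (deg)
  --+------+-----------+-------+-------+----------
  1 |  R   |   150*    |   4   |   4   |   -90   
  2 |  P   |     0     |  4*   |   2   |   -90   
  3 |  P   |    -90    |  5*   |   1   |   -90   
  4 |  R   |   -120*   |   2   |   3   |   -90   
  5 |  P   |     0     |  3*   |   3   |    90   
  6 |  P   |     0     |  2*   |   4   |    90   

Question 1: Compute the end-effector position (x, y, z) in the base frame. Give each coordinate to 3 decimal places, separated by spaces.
-9.959 2.750 -11.160

after link 1: o_1 = (-3.4641, 2.0000, 4.0000)
after link 2: o_2 = (-7.1962, -0.4641, 4.0000)
after link 3: o_3 = (-7.6962, -1.3301, -1.0000)
after link 4: o_4 = (-8.6782, 0.9689, -3.5981)
after link 5: o_5 = (-9.2272, 0.0179, -7.6962)
after link 6: o_6 = (-9.9593, 2.7500, -11.1603)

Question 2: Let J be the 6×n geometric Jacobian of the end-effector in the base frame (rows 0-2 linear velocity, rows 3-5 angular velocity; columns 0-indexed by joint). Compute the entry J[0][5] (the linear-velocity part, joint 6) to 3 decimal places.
-0.866

prismatic axis z_5 = (-0.8660,0.5000,-0.0000)
J_v[:, 5] = z_5; J_ω[:, 5] = (0,0,0)
entry J[0][5] = -0.8660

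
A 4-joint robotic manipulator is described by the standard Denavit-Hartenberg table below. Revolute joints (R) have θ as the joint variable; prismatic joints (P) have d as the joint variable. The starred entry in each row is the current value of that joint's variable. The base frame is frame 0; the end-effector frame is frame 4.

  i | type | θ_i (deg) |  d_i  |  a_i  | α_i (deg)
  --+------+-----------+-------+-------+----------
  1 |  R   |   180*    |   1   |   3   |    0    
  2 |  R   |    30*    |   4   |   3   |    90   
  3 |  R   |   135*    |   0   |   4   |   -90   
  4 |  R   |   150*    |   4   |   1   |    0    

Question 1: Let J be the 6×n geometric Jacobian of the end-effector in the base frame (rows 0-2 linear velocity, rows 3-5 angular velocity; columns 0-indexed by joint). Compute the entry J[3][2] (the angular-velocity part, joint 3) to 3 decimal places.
axis z_2 = (-0.5000,0.8660,0.0000); lever o_n−o_2 = (4.6186,2.0892,-0.6124)
cross product → J_v[:, 2] = (-0.5303,-0.3062,-5.0445)
J_ω[:, 2] = z_2
entry J[3][2] = -0.5000

-0.500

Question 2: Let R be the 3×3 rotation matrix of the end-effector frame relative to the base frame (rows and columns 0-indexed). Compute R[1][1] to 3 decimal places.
0.573

End-effector y-axis (col 1 of R) = (-0.7392,0.5732,-0.3536)
R[1][1] = 0.5732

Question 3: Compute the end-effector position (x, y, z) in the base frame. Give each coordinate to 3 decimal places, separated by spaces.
after link 1: o_1 = (-3.0000, 0.0000, 1.0000)
after link 2: o_2 = (-5.5981, -1.5000, 5.0000)
after link 3: o_3 = (-3.1486, -0.0858, 7.8284)
after link 4: o_4 = (-0.9794, 0.5892, 4.3876)

-0.979 0.589 4.388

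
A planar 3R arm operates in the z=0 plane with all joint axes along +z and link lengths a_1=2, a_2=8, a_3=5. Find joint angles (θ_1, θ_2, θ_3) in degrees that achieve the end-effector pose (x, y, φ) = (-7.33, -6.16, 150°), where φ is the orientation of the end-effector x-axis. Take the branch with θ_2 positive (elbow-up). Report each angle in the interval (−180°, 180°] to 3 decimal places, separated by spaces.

wrist centre = target − a_3·(cos φ, sin φ) = (-2.9999, -8.6600)
cos θ_2 = (83.9948−2²−8²)/(2·2·8) = 0.4998; θ_2 = 60.0107° (elbow-up)
β = atan2(-8.6600,-2.9999) = -109.1064°; ψ = atan2(6.9289,5.9987) = 49.1158°
θ_1 = β − ψ = -158.2221°
θ_3 = φ − θ_1 − θ_2 = -111.7885° (wrapped to (-180°,180°])

-158.222 60.011 -111.789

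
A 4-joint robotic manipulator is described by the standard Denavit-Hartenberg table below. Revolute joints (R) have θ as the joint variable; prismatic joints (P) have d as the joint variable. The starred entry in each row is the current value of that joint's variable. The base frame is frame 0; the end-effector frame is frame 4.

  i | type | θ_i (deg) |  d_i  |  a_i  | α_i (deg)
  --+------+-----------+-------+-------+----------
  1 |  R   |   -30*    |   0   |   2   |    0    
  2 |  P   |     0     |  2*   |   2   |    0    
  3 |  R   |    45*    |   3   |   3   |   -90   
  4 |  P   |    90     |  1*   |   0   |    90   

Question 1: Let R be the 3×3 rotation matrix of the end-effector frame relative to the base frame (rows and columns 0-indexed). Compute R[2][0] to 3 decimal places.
End-effector x-axis (col 0 of R) = (0.0000,0.0000,-1.0000)
R[2][0] = -1.0000

-1.000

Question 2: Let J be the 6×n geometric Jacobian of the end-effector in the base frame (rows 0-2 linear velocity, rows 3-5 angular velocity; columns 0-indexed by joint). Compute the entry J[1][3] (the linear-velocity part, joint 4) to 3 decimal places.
prismatic axis z_3 = (-0.2588,0.9659,0.0000)
J_v[:, 3] = z_3; J_ω[:, 3] = (0,0,0)
entry J[1][3] = 0.9659

0.966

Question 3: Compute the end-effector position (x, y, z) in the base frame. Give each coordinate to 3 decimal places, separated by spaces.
6.103 -0.258 5.000

after link 1: o_1 = (1.7321, -1.0000, 0.0000)
after link 2: o_2 = (3.4641, -2.0000, 2.0000)
after link 3: o_3 = (6.3619, -1.2235, 5.0000)
after link 4: o_4 = (6.1031, -0.2576, 5.0000)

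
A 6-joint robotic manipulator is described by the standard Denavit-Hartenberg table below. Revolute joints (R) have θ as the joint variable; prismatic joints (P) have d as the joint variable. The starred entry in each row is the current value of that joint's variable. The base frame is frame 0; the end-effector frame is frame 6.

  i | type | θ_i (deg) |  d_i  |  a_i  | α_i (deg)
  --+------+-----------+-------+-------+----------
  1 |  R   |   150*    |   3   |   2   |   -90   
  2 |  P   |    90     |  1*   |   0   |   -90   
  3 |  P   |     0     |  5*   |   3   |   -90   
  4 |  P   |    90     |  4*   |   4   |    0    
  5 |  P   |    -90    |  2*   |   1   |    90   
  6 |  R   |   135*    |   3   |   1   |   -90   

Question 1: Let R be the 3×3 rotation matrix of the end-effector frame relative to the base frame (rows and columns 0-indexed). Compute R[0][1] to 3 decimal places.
End-effector y-axis (col 1 of R) = (-0.8660,0.5000,0.0000)
R[0][1] = -0.8660

-0.866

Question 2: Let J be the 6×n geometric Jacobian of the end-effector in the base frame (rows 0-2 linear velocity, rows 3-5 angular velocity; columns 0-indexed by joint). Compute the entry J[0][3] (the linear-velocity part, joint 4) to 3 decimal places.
prismatic axis z_3 = (0.5000,0.8660,-0.0000)
J_v[:, 3] = z_3; J_ω[:, 3] = (0,0,0)
entry J[0][3] = 0.5000

0.500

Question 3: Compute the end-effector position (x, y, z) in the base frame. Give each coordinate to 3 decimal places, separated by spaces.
after link 1: o_1 = (-1.7321, 1.0000, 3.0000)
after link 2: o_2 = (-2.2321, 0.1340, 3.0000)
after link 3: o_3 = (2.0981, -2.3660, -0.0000)
after link 4: o_4 = (0.6340, 3.0981, -0.0000)
after link 5: o_5 = (1.6340, 4.8301, -1.0000)
after link 6: o_6 = (4.5856, 3.9425, -0.2929)

4.586 3.942 -0.293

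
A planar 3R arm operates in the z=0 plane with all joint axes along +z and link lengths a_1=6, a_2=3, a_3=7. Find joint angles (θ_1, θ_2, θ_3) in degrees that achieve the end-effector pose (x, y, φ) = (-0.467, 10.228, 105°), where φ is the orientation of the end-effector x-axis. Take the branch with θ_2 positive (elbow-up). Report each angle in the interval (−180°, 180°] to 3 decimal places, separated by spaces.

wrist centre = target − a_3·(cos φ, sin φ) = (1.3447, 3.4665)
cos θ_2 = (13.8251−6²−3²)/(2·6·3) = -0.8660; θ_2 = 149.9937° (elbow-up)
β = atan2(3.4665,1.3447) = 68.7977°; ψ = atan2(1.5003,3.4021) = 23.7970°
θ_1 = β − ψ = 45.0007°
θ_3 = φ − θ_1 − θ_2 = -89.9944° (wrapped to (-180°,180°])

45.001 149.994 -89.994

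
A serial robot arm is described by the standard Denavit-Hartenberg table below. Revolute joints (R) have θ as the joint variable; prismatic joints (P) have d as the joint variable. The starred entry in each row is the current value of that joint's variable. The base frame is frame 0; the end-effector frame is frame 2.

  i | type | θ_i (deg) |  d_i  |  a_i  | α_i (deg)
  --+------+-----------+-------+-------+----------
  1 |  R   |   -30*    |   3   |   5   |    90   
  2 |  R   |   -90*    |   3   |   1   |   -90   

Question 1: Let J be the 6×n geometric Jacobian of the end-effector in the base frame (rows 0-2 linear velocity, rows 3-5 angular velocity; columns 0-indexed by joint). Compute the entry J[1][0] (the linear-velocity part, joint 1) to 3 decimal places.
axis z_0 = ẑ; lever o_n−o_0 = (2.8301,-5.0981,2.0000)
cross product → J_v[:, 0] = (5.0981,2.8301,-0.0000)
J_ω[:, 0] = z_0
entry J[1][0] = 2.8301

2.830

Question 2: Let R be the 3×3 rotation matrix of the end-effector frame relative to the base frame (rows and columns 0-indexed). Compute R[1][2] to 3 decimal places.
End-effector z-axis (col 2 of R) = (0.8660,-0.5000,0.0000)
R[1][2] = -0.5000

-0.500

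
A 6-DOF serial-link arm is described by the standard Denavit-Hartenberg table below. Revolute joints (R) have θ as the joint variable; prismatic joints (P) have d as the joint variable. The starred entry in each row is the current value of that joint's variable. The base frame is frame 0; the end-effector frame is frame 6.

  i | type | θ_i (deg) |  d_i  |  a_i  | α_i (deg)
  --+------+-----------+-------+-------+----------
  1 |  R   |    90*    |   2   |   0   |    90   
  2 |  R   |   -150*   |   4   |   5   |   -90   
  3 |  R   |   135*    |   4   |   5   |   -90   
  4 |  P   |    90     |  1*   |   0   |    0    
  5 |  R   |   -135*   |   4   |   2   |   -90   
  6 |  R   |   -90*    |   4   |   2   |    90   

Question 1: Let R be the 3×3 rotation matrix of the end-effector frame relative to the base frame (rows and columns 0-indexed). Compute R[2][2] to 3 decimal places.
0.362

End-effector z-axis (col 2 of R) = (0.5000,-0.7866,0.3624)
R[2][2] = 0.3624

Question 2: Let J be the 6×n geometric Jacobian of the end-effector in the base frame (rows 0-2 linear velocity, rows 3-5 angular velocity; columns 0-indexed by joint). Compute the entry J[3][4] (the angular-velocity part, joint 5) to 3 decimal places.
0.707

axis z_4 = (0.7071,0.6124,0.3536); lever o_n−o_4 = (1.2426,5.5652,4.8461)
cross product → J_v[:, 4] = (1.0000,-2.9873,3.1742)
J_ω[:, 4] = z_4
entry J[3][4] = 0.7071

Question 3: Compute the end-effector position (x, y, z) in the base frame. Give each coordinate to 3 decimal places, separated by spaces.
after link 1: o_1 = (0.0000, 0.0000, 2.0000)
after link 2: o_2 = (4.0000, -4.3301, -0.5000)
after link 3: o_3 = (0.4645, 0.7317, -2.1963)
after link 4: o_4 = (1.1716, 1.3441, -1.8428)
after link 5: o_5 = (3.0000, 5.3667, -1.1533)
after link 6: o_6 = (2.4142, 6.9093, 3.0033)

2.414 6.909 3.003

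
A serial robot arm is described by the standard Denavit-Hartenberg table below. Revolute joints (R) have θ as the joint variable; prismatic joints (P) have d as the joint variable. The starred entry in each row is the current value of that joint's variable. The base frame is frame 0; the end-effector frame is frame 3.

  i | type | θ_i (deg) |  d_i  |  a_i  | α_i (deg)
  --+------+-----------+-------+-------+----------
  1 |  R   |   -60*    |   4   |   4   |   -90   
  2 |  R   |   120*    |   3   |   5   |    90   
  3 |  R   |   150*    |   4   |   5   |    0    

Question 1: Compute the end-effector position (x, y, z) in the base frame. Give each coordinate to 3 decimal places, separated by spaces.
after link 1: o_1 = (2.0000, -3.4641, 4.0000)
after link 2: o_2 = (3.3481, 0.2010, -0.3301)
after link 3: o_3 = (8.3277, -3.4240, 1.4199)

8.328 -3.424 1.420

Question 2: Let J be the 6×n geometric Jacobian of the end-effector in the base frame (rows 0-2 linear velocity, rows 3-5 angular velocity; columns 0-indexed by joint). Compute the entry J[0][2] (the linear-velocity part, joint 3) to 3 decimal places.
axis z_2 = (0.4330,-0.7500,-0.5000); lever o_n−o_2 = (4.9796,-3.6250,1.7500)
cross product → J_v[:, 2] = (-3.1250,-3.2476,2.1651)
J_ω[:, 2] = z_2
entry J[0][2] = -3.1250

-3.125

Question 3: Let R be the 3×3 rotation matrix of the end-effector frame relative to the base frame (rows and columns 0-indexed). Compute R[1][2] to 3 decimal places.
-0.750

End-effector z-axis (col 2 of R) = (0.4330,-0.7500,-0.5000)
R[1][2] = -0.7500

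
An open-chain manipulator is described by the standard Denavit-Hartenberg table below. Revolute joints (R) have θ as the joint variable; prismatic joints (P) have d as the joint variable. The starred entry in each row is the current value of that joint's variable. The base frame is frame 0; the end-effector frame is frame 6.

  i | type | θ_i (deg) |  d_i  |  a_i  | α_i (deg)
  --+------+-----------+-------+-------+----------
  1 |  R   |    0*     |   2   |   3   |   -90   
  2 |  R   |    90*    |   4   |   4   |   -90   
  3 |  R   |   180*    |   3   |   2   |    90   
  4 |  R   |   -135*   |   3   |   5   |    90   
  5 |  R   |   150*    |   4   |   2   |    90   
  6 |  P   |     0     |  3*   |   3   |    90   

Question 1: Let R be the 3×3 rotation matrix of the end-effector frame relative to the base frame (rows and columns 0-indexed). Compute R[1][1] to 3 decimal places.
End-effector y-axis (col 1 of R) = (0.3536,-0.8660,-0.3536)
R[1][1] = -0.8660

-0.866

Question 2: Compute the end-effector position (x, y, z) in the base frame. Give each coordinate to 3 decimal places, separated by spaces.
after link 1: o_1 = (3.0000, 0.0000, 2.0000)
after link 2: o_2 = (3.0000, 4.0000, -2.0000)
after link 3: o_3 = (0.0000, 4.0000, 0.0000)
after link 4: o_4 = (3.5355, 1.0000, -3.5355)
after link 5: o_5 = (-0.5176, 0.0000, -5.1392)
after link 6: o_6 = (-1.2941, -4.0981, -4.3628)

-1.294 -4.098 -4.363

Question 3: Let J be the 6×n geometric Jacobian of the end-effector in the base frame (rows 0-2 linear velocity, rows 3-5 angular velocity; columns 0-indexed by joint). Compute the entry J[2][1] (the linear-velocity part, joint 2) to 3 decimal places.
axis z_1 = (0.0000,1.0000,0.0000); lever o_n−o_1 = (-4.2941,-4.0981,-6.3628)
cross product → J_v[:, 1] = (-6.3628,-0.0000,4.2941)
J_ω[:, 1] = z_1
entry J[2][1] = 4.2941

4.294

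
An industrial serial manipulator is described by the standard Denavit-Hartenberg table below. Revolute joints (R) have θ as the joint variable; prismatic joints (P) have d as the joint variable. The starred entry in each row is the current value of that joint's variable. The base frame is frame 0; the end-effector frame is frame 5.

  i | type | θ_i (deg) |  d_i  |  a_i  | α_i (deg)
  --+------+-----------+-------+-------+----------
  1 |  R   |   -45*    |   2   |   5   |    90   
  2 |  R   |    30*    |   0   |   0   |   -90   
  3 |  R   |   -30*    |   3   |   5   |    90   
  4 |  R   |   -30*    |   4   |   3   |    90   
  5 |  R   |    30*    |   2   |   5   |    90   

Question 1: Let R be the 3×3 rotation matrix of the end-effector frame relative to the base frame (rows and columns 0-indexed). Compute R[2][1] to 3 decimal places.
-0.967

End-effector y-axis (col 1 of R) = (0.2178,0.1358,-0.9665)
R[2][1] = -0.9665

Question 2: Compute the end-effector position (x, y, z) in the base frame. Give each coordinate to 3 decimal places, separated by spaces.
0.242 -15.520 2.780

after link 1: o_1 = (3.5355, -3.5355, 2.0000)
after link 2: o_2 = (3.5355, -3.5355, 2.0000)
after link 3: o_3 = (3.3588, -6.8943, 6.7631)
after link 4: o_4 = (0.6741, -10.9458, 5.5891)
after link 5: o_5 = (0.2417, -15.5197, 2.7799)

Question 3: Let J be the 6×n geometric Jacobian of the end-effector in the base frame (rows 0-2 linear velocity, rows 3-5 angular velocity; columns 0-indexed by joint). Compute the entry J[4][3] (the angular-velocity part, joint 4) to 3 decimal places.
-0.306

axis z_3 = (-0.9186,-0.3062,-0.2500); lever o_n−o_3 = (-3.1170,-8.6255,-3.9833)
cross product → J_v[:, 3] = (-0.9367,-2.8796,6.9686)
J_ω[:, 3] = z_3
entry J[4][3] = -0.3062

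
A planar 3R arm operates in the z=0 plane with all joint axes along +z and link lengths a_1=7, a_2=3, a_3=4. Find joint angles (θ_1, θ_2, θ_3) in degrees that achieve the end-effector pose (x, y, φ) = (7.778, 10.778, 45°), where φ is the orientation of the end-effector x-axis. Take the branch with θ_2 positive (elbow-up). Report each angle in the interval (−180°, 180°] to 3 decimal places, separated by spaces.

wrist centre = target − a_3·(cos φ, sin φ) = (4.9496, 7.9496)
cos θ_2 = (87.6940−7²−3²)/(2·7·3) = 0.7070; θ_2 = 45.0087° (elbow-up)
β = atan2(7.9496,4.9496) = 58.0927°; ψ = atan2(2.1216,9.1210) = 13.0948°
θ_1 = β − ψ = 44.9980°
θ_3 = φ − θ_1 − θ_2 = -45.0067° (wrapped to (-180°,180°])

44.998 45.009 -45.007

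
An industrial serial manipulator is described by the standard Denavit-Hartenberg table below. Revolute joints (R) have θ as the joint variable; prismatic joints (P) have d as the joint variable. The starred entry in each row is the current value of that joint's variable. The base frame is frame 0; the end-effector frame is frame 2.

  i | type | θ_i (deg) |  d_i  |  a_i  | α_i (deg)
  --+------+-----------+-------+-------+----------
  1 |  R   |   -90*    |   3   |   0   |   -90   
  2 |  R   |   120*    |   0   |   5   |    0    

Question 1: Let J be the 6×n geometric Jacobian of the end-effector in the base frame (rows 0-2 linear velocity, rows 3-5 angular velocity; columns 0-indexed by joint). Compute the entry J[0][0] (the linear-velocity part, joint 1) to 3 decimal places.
-2.500

axis z_0 = ẑ; lever o_n−o_0 = (0.0000,2.5000,-1.3301)
cross product → J_v[:, 0] = (-2.5000,0.0000,0.0000)
J_ω[:, 0] = z_0
entry J[0][0] = -2.5000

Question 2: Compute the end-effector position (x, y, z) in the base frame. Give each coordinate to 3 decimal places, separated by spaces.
0.000 2.500 -1.330

after link 1: o_1 = (0.0000, 0.0000, 3.0000)
after link 2: o_2 = (0.0000, 2.5000, -1.3301)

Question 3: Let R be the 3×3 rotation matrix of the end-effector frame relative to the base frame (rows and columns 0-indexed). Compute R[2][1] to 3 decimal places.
0.500

End-effector y-axis (col 1 of R) = (-0.0000,0.8660,0.5000)
R[2][1] = 0.5000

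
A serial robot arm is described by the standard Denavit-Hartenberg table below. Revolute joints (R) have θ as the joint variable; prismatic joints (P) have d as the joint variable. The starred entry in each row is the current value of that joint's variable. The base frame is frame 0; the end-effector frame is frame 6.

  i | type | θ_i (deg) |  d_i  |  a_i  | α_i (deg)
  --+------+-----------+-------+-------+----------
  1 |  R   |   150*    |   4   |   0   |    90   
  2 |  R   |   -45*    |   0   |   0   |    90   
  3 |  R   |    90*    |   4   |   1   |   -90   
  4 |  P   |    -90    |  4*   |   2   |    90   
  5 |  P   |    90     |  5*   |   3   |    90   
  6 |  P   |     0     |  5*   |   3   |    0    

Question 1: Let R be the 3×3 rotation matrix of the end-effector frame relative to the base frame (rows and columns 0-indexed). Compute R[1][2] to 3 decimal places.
-0.354

End-effector z-axis (col 2 of R) = (0.6124,-0.3536,-0.7071)
R[1][2] = -0.3536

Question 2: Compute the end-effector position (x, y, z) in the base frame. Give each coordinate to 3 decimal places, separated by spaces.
after link 1: o_1 = (0.0000, 0.0000, 4.0000)
after link 2: o_2 = (0.0000, 0.0000, 4.0000)
after link 3: o_3 = (2.9495, -0.5482, 1.1716)
after link 4: o_4 = (6.6237, -2.6695, 2.5858)
after link 5: o_5 = (5.9608, -8.0603, 4.7071)
after link 6: o_6 = (10.8598, -10.8887, 3.2929)

10.860 -10.889 3.293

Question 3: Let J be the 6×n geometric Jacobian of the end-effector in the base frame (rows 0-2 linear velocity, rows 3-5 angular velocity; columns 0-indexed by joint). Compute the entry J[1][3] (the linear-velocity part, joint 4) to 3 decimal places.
prismatic axis z_3 = (0.6124,-0.3536,0.7071)
J_v[:, 3] = z_3; J_ω[:, 3] = (0,0,0)
entry J[1][3] = -0.3536

-0.354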